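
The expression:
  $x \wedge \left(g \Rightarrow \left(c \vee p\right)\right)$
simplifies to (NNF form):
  $x \wedge \left(c \vee p \vee \neg g\right)$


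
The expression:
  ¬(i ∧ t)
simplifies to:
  ¬i ∨ ¬t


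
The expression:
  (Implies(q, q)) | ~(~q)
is always true.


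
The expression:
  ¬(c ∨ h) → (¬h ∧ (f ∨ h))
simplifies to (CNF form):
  c ∨ f ∨ h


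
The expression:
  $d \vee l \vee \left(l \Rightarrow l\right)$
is always true.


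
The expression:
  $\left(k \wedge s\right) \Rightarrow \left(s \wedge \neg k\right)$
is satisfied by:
  {s: False, k: False}
  {k: True, s: False}
  {s: True, k: False}


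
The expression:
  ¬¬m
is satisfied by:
  {m: True}


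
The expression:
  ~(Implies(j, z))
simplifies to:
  j & ~z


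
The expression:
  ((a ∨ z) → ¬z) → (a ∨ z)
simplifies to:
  a ∨ z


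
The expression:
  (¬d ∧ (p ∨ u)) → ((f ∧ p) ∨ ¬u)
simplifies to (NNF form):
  d ∨ (f ∧ p) ∨ ¬u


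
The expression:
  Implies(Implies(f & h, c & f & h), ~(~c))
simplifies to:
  c | (f & h)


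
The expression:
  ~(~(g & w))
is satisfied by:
  {w: True, g: True}


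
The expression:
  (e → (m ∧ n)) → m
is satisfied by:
  {m: True, e: True}
  {m: True, e: False}
  {e: True, m: False}


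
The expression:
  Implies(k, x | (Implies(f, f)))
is always true.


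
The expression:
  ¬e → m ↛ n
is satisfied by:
  {e: True, m: True, n: False}
  {e: True, m: False, n: False}
  {n: True, e: True, m: True}
  {n: True, e: True, m: False}
  {m: True, n: False, e: False}


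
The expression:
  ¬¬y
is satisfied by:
  {y: True}


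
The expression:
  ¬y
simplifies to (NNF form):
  ¬y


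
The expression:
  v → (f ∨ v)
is always true.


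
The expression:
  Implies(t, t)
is always true.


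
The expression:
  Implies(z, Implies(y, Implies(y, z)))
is always true.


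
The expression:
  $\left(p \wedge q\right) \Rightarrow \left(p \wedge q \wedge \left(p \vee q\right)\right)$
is always true.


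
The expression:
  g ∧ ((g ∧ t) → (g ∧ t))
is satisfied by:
  {g: True}


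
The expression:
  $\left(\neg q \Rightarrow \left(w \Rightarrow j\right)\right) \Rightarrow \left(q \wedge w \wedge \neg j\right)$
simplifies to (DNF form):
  $w \wedge \neg j$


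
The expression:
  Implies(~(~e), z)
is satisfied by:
  {z: True, e: False}
  {e: False, z: False}
  {e: True, z: True}


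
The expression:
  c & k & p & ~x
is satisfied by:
  {k: True, c: True, p: True, x: False}


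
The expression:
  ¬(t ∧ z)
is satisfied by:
  {t: False, z: False}
  {z: True, t: False}
  {t: True, z: False}


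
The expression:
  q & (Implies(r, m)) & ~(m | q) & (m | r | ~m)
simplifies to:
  False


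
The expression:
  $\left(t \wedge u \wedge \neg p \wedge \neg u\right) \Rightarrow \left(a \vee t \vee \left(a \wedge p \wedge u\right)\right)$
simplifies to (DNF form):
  $\text{True}$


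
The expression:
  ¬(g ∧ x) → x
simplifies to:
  x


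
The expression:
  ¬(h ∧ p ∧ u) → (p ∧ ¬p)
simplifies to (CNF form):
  h ∧ p ∧ u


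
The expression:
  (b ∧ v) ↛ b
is never true.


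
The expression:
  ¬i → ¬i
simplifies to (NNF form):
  True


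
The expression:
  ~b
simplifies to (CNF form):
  ~b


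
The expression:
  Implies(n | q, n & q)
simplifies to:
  (n & q) | (~n & ~q)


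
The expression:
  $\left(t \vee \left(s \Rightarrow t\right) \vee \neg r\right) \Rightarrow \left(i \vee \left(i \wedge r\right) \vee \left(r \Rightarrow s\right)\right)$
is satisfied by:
  {i: True, s: True, r: False}
  {i: True, s: False, r: False}
  {s: True, i: False, r: False}
  {i: False, s: False, r: False}
  {i: True, r: True, s: True}
  {i: True, r: True, s: False}
  {r: True, s: True, i: False}


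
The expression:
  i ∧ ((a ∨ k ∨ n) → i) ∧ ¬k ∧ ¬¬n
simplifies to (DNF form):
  i ∧ n ∧ ¬k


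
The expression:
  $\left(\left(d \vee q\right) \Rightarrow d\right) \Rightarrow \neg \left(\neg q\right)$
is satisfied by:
  {q: True}


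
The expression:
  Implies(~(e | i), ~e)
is always true.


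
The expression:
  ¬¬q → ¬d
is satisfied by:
  {q: False, d: False}
  {d: True, q: False}
  {q: True, d: False}


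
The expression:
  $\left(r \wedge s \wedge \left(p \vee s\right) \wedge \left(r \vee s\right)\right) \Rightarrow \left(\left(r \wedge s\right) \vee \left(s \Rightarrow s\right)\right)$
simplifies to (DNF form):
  $\text{True}$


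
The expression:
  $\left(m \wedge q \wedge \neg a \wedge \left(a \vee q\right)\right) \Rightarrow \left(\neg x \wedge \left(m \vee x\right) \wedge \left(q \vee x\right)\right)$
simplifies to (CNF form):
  $a \vee \neg m \vee \neg q \vee \neg x$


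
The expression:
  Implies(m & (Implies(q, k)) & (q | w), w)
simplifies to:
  w | ~k | ~m | ~q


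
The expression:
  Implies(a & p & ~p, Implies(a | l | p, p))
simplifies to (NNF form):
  True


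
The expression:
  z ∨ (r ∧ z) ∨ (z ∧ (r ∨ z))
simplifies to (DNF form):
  z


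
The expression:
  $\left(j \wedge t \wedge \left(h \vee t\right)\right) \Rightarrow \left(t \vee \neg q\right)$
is always true.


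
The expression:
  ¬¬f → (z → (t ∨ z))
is always true.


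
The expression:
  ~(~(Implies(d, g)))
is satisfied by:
  {g: True, d: False}
  {d: False, g: False}
  {d: True, g: True}


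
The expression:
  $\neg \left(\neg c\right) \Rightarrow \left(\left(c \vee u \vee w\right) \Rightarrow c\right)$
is always true.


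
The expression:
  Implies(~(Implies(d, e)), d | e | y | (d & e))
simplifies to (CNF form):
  True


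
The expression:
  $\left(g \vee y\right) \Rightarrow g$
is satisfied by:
  {g: True, y: False}
  {y: False, g: False}
  {y: True, g: True}


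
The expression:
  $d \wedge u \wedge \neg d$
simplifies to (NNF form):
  $\text{False}$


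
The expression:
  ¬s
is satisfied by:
  {s: False}


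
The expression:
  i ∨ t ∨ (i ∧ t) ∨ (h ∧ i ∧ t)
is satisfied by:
  {i: True, t: True}
  {i: True, t: False}
  {t: True, i: False}


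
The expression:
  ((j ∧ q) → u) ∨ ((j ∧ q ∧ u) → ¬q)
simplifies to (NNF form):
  True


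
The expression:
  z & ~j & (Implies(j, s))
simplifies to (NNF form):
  z & ~j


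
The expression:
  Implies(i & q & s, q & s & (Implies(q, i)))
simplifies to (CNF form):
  True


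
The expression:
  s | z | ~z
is always true.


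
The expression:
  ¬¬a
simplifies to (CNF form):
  a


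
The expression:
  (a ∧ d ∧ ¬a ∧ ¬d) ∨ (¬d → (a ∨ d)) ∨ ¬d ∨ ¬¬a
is always true.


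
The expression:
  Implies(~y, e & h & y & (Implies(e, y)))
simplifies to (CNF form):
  y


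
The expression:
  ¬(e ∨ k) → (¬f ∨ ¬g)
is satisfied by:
  {k: True, e: True, g: False, f: False}
  {k: True, g: False, e: False, f: False}
  {e: True, k: False, g: False, f: False}
  {k: False, g: False, e: False, f: False}
  {f: True, k: True, e: True, g: False}
  {f: True, k: True, g: False, e: False}
  {f: True, e: True, k: False, g: False}
  {f: True, k: False, g: False, e: False}
  {k: True, g: True, e: True, f: False}
  {k: True, g: True, f: False, e: False}
  {g: True, e: True, f: False, k: False}
  {g: True, f: False, e: False, k: False}
  {k: True, g: True, f: True, e: True}
  {k: True, g: True, f: True, e: False}
  {g: True, f: True, e: True, k: False}


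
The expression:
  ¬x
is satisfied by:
  {x: False}


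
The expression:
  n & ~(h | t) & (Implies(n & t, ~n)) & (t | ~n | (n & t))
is never true.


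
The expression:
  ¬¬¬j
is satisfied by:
  {j: False}


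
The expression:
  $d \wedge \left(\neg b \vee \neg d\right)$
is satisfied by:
  {d: True, b: False}


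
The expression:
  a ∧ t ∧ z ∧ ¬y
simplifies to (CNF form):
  a ∧ t ∧ z ∧ ¬y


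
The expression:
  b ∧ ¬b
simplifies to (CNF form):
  False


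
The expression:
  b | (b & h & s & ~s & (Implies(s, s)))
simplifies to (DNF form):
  b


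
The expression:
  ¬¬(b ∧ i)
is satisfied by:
  {i: True, b: True}


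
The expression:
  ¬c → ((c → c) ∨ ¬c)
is always true.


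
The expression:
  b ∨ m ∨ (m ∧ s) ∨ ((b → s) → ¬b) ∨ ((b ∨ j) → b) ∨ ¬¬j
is always true.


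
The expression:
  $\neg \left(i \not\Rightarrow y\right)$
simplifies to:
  $y \vee \neg i$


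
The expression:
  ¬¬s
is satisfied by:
  {s: True}


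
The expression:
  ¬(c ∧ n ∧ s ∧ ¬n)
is always true.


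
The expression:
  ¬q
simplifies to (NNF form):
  ¬q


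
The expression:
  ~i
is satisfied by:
  {i: False}


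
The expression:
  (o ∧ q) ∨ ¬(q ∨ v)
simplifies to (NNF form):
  (o ∧ q) ∨ (¬q ∧ ¬v)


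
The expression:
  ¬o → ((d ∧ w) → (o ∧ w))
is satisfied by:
  {o: True, w: False, d: False}
  {w: False, d: False, o: False}
  {d: True, o: True, w: False}
  {d: True, w: False, o: False}
  {o: True, w: True, d: False}
  {w: True, o: False, d: False}
  {d: True, w: True, o: True}


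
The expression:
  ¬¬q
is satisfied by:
  {q: True}


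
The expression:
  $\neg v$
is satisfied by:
  {v: False}


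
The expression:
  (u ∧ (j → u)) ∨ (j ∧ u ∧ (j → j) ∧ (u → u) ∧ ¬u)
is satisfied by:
  {u: True}


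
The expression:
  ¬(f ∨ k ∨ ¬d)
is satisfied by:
  {d: True, f: False, k: False}


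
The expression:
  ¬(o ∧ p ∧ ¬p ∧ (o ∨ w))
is always true.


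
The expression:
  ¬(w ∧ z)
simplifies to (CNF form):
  ¬w ∨ ¬z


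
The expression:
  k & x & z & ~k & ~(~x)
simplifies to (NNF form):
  False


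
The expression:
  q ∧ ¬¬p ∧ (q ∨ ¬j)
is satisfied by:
  {p: True, q: True}


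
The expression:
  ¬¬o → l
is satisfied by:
  {l: True, o: False}
  {o: False, l: False}
  {o: True, l: True}


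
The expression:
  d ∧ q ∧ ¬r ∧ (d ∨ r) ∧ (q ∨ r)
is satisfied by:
  {d: True, q: True, r: False}


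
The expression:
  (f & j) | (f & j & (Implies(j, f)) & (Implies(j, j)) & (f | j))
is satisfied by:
  {j: True, f: True}


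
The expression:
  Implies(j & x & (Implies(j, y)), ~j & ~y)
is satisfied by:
  {y: False, x: False, j: False}
  {j: True, y: False, x: False}
  {x: True, y: False, j: False}
  {j: True, x: True, y: False}
  {y: True, j: False, x: False}
  {j: True, y: True, x: False}
  {x: True, y: True, j: False}


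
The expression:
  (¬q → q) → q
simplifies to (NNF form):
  True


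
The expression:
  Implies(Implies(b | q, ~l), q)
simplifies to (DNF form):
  q | (b & l)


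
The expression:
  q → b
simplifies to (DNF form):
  b ∨ ¬q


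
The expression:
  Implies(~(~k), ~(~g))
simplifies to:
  g | ~k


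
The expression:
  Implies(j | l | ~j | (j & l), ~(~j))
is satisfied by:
  {j: True}


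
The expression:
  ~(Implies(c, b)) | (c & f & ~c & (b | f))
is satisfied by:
  {c: True, b: False}


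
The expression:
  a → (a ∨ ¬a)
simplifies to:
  True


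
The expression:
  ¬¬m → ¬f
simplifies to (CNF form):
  ¬f ∨ ¬m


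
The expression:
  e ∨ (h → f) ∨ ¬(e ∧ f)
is always true.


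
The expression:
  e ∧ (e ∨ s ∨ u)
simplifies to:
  e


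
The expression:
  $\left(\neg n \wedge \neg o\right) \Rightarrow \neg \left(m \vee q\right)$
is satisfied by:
  {n: True, o: True, m: False, q: False}
  {n: True, o: True, q: True, m: False}
  {n: True, o: True, m: True, q: False}
  {n: True, o: True, q: True, m: True}
  {n: True, m: False, q: False, o: False}
  {n: True, q: True, m: False, o: False}
  {n: True, m: True, q: False, o: False}
  {n: True, q: True, m: True, o: False}
  {o: True, m: False, q: False, n: False}
  {q: True, o: True, m: False, n: False}
  {o: True, m: True, q: False, n: False}
  {q: True, o: True, m: True, n: False}
  {o: False, m: False, q: False, n: False}


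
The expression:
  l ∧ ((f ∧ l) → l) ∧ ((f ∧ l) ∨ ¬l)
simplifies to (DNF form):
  f ∧ l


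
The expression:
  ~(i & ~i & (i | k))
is always true.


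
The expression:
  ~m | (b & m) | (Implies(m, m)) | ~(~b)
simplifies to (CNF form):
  True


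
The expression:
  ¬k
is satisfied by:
  {k: False}


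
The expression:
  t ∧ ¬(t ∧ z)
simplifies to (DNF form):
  t ∧ ¬z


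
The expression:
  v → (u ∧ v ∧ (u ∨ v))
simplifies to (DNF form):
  u ∨ ¬v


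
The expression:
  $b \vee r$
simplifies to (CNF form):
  $b \vee r$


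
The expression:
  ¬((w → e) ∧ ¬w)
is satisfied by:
  {w: True}


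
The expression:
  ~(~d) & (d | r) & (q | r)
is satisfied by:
  {d: True, r: True, q: True}
  {d: True, r: True, q: False}
  {d: True, q: True, r: False}


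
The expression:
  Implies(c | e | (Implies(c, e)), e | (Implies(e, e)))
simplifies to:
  True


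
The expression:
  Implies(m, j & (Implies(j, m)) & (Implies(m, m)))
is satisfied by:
  {j: True, m: False}
  {m: False, j: False}
  {m: True, j: True}


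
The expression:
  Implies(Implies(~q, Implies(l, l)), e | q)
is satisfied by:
  {q: True, e: True}
  {q: True, e: False}
  {e: True, q: False}


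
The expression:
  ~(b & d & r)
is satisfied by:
  {d: False, b: False, r: False}
  {r: True, d: False, b: False}
  {b: True, d: False, r: False}
  {r: True, b: True, d: False}
  {d: True, r: False, b: False}
  {r: True, d: True, b: False}
  {b: True, d: True, r: False}


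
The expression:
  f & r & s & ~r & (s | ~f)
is never true.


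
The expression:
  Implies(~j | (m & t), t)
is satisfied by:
  {t: True, j: True}
  {t: True, j: False}
  {j: True, t: False}


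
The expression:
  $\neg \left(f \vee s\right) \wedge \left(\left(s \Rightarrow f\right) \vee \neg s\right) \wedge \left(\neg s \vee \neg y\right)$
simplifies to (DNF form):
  $\neg f \wedge \neg s$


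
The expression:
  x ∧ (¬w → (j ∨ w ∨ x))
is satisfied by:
  {x: True}


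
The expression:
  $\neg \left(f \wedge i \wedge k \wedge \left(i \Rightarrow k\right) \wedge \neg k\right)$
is always true.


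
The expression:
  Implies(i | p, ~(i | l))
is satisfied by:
  {l: False, i: False, p: False}
  {p: True, l: False, i: False}
  {l: True, p: False, i: False}


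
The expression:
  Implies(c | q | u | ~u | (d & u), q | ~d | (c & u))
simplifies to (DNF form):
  q | ~d | (c & u)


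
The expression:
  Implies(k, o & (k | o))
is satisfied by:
  {o: True, k: False}
  {k: False, o: False}
  {k: True, o: True}


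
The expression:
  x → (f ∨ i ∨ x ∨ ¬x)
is always true.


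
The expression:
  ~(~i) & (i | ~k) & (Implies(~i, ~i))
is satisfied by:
  {i: True}


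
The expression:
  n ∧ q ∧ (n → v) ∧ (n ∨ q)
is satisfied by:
  {n: True, q: True, v: True}


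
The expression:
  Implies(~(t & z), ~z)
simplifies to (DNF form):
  t | ~z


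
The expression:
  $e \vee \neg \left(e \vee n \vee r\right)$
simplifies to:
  $e \vee \left(\neg n \wedge \neg r\right)$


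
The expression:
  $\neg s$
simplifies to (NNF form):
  $\neg s$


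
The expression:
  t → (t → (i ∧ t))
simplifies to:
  i ∨ ¬t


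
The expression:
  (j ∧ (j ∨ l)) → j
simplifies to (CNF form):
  True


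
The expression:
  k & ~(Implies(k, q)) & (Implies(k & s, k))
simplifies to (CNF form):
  k & ~q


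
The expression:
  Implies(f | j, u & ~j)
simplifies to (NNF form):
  ~j & (u | ~f)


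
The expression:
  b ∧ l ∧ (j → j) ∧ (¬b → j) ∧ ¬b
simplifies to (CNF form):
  False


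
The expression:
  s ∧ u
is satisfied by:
  {u: True, s: True}


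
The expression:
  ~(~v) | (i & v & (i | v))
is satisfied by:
  {v: True}


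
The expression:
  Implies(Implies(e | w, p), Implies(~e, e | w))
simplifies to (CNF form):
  e | w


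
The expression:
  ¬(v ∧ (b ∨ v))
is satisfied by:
  {v: False}


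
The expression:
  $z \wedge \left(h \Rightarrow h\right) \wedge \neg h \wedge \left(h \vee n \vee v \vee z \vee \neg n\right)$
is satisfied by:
  {z: True, h: False}


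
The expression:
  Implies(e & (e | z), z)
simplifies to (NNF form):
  z | ~e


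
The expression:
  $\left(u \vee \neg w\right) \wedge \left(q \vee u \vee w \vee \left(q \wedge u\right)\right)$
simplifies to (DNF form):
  $u \vee \left(q \wedge \neg w\right)$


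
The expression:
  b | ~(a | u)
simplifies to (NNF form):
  b | (~a & ~u)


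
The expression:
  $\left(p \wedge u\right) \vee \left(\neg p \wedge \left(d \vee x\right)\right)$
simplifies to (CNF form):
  $\left(p \vee \neg p\right) \wedge \left(u \vee \neg p\right) \wedge \left(d \vee p \vee x\right) \wedge \left(d \vee p \vee \neg p\right) \wedge \left(d \vee u \vee x\right) \wedge \left(d \vee u \vee \neg p\right) \wedge \left(p \vee x \vee \neg p\right) \wedge \left(u \vee x \vee \neg p\right)$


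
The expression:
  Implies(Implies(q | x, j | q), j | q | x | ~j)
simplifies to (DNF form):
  True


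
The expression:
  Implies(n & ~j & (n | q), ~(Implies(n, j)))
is always true.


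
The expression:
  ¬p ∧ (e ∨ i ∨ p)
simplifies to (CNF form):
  ¬p ∧ (e ∨ i)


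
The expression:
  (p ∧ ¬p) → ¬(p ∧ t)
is always true.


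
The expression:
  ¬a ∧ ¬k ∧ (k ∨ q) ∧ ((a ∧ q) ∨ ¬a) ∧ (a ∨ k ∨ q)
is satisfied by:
  {q: True, k: False, a: False}


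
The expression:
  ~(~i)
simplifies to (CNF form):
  i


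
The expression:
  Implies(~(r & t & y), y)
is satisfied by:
  {y: True}


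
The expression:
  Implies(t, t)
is always true.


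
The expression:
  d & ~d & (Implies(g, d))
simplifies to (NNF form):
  False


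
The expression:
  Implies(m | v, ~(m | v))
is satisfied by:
  {v: False, m: False}


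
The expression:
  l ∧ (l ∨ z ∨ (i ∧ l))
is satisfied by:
  {l: True}


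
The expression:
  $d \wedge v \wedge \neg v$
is never true.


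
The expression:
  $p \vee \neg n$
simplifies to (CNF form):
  $p \vee \neg n$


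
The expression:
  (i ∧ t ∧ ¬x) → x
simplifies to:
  x ∨ ¬i ∨ ¬t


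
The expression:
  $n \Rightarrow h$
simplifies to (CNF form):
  $h \vee \neg n$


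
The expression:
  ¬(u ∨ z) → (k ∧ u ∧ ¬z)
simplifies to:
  u ∨ z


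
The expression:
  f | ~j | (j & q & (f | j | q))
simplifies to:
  f | q | ~j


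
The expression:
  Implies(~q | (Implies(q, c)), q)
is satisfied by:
  {q: True}


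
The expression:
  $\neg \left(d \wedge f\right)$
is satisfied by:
  {d: False, f: False}
  {f: True, d: False}
  {d: True, f: False}


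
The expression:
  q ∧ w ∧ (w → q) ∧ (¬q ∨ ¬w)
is never true.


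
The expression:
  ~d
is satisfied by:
  {d: False}


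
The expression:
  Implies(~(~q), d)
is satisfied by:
  {d: True, q: False}
  {q: False, d: False}
  {q: True, d: True}


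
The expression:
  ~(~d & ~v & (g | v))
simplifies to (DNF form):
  d | v | ~g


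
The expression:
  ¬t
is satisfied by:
  {t: False}


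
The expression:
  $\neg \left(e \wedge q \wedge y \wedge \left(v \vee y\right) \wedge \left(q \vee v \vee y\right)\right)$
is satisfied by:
  {e: False, q: False, y: False}
  {y: True, e: False, q: False}
  {q: True, e: False, y: False}
  {y: True, q: True, e: False}
  {e: True, y: False, q: False}
  {y: True, e: True, q: False}
  {q: True, e: True, y: False}


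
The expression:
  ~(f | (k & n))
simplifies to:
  ~f & (~k | ~n)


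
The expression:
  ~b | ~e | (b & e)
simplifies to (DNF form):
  True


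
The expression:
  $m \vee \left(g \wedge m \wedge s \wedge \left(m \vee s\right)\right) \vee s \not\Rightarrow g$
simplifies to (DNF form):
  $m \vee \left(s \wedge \neg g\right)$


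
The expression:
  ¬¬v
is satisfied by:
  {v: True}


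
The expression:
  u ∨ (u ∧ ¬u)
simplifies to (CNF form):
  u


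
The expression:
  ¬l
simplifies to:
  ¬l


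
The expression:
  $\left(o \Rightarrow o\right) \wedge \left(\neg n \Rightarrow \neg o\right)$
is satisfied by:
  {n: True, o: False}
  {o: False, n: False}
  {o: True, n: True}


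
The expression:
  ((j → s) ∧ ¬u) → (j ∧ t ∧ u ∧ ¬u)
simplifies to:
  u ∨ (j ∧ ¬s)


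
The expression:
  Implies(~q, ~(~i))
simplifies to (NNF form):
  i | q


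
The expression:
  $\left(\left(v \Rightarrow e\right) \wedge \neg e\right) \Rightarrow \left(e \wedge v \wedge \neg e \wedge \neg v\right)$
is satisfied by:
  {v: True, e: True}
  {v: True, e: False}
  {e: True, v: False}


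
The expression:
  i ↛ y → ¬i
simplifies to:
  y ∨ ¬i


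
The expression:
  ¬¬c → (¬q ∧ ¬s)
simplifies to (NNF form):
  (¬q ∧ ¬s) ∨ ¬c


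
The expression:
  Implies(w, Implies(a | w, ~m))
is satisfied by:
  {w: False, m: False}
  {m: True, w: False}
  {w: True, m: False}


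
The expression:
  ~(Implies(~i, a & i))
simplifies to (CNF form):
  ~i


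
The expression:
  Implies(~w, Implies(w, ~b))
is always true.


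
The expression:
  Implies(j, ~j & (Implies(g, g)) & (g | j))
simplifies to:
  ~j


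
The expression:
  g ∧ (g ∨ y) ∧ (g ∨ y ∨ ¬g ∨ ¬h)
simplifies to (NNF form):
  g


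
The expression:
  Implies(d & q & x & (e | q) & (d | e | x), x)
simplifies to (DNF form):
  True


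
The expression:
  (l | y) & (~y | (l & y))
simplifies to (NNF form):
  l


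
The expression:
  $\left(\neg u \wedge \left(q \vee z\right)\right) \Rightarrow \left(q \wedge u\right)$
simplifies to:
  $u \vee \left(\neg q \wedge \neg z\right)$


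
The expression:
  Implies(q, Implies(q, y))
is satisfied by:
  {y: True, q: False}
  {q: False, y: False}
  {q: True, y: True}


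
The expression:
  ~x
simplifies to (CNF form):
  ~x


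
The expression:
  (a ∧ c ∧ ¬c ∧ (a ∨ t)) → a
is always true.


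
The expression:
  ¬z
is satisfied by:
  {z: False}


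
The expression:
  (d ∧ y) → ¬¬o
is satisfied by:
  {o: True, y: False, d: False}
  {o: False, y: False, d: False}
  {d: True, o: True, y: False}
  {d: True, o: False, y: False}
  {y: True, o: True, d: False}
  {y: True, o: False, d: False}
  {y: True, d: True, o: True}


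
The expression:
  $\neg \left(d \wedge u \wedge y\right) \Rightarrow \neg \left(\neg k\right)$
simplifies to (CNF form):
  $\left(d \vee k\right) \wedge \left(k \vee u\right) \wedge \left(k \vee y\right)$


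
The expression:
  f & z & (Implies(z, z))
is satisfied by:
  {z: True, f: True}


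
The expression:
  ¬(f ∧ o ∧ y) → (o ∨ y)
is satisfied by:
  {y: True, o: True}
  {y: True, o: False}
  {o: True, y: False}


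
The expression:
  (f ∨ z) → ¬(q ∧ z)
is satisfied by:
  {q: False, z: False}
  {z: True, q: False}
  {q: True, z: False}


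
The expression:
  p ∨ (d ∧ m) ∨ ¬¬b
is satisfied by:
  {b: True, d: True, p: True, m: True}
  {b: True, d: True, p: True, m: False}
  {b: True, p: True, m: True, d: False}
  {b: True, p: True, m: False, d: False}
  {b: True, d: True, m: True, p: False}
  {b: True, d: True, m: False, p: False}
  {b: True, m: True, p: False, d: False}
  {b: True, m: False, p: False, d: False}
  {d: True, p: True, m: True, b: False}
  {d: True, p: True, m: False, b: False}
  {p: True, m: True, b: False, d: False}
  {p: True, b: False, m: False, d: False}
  {d: True, m: True, b: False, p: False}


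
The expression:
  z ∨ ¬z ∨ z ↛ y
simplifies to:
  True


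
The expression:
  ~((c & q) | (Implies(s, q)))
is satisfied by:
  {s: True, q: False}


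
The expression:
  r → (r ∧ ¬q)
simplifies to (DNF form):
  ¬q ∨ ¬r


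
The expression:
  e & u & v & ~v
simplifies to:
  False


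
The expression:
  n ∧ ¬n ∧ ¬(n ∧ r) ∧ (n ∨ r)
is never true.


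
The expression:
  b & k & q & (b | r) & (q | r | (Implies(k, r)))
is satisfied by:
  {b: True, q: True, k: True}


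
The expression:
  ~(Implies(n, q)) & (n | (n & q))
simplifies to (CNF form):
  n & ~q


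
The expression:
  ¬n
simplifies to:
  ¬n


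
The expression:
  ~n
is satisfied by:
  {n: False}


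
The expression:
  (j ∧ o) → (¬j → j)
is always true.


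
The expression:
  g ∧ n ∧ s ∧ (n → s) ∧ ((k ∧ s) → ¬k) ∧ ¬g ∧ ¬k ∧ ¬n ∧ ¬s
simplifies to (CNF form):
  False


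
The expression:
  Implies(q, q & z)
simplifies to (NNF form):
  z | ~q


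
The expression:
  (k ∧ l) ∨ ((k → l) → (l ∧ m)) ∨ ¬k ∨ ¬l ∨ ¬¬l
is always true.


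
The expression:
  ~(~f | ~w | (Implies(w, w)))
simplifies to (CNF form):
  False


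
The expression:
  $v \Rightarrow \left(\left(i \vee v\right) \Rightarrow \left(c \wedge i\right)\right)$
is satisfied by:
  {c: True, i: True, v: False}
  {c: True, i: False, v: False}
  {i: True, c: False, v: False}
  {c: False, i: False, v: False}
  {c: True, v: True, i: True}


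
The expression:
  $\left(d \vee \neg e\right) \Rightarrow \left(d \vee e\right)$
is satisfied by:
  {d: True, e: True}
  {d: True, e: False}
  {e: True, d: False}


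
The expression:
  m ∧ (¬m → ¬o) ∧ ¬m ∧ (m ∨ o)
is never true.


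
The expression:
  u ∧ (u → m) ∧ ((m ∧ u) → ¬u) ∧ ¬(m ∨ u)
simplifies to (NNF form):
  False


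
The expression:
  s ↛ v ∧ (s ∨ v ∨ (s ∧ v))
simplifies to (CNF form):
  s ∧ ¬v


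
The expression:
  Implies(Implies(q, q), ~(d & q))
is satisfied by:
  {q: False, d: False}
  {d: True, q: False}
  {q: True, d: False}


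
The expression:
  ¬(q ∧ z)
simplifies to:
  ¬q ∨ ¬z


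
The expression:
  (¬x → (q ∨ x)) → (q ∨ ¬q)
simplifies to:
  True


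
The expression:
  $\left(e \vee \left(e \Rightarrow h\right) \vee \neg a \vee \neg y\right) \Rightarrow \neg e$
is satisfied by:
  {e: False}


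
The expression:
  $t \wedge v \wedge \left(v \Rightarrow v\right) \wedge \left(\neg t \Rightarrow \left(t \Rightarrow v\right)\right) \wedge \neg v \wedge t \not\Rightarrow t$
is never true.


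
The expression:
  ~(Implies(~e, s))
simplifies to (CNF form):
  ~e & ~s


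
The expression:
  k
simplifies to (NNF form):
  k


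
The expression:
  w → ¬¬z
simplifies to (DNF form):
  z ∨ ¬w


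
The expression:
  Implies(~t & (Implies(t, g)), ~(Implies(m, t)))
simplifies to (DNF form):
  m | t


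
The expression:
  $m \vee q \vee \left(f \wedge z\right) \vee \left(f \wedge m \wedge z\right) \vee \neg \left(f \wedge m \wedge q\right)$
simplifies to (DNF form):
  $\text{True}$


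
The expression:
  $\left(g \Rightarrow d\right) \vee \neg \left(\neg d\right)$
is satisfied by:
  {d: True, g: False}
  {g: False, d: False}
  {g: True, d: True}


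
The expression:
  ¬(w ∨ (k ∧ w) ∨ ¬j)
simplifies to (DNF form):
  j ∧ ¬w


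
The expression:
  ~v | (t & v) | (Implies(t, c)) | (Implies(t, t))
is always true.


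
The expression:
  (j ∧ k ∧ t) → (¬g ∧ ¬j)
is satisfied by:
  {k: False, t: False, j: False}
  {j: True, k: False, t: False}
  {t: True, k: False, j: False}
  {j: True, t: True, k: False}
  {k: True, j: False, t: False}
  {j: True, k: True, t: False}
  {t: True, k: True, j: False}


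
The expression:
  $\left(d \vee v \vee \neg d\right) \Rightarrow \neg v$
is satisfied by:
  {v: False}


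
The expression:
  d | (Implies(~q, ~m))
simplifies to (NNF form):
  d | q | ~m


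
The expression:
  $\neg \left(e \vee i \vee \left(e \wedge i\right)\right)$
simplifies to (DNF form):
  $\neg e \wedge \neg i$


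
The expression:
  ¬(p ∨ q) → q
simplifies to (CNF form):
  p ∨ q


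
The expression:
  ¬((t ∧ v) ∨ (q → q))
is never true.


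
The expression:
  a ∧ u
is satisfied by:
  {a: True, u: True}


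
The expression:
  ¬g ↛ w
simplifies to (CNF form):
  w ∨ ¬g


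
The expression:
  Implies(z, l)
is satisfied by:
  {l: True, z: False}
  {z: False, l: False}
  {z: True, l: True}


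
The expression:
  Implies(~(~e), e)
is always true.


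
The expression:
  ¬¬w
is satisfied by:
  {w: True}


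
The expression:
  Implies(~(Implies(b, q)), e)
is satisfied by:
  {q: True, e: True, b: False}
  {q: True, e: False, b: False}
  {e: True, q: False, b: False}
  {q: False, e: False, b: False}
  {b: True, q: True, e: True}
  {b: True, q: True, e: False}
  {b: True, e: True, q: False}


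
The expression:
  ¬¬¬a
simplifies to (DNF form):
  ¬a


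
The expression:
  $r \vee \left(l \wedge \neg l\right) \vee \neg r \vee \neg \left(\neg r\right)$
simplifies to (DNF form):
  $\text{True}$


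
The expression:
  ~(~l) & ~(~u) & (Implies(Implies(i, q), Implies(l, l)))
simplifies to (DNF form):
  l & u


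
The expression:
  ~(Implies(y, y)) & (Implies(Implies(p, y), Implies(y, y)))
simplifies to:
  False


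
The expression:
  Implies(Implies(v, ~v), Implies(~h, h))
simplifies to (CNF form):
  h | v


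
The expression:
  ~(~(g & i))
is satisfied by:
  {i: True, g: True}


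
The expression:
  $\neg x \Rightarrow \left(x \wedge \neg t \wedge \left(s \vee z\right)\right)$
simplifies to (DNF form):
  $x$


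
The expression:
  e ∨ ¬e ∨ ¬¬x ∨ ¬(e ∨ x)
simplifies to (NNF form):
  True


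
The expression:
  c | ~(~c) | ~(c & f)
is always true.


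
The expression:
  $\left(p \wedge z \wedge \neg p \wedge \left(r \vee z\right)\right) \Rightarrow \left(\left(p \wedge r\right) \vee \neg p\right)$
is always true.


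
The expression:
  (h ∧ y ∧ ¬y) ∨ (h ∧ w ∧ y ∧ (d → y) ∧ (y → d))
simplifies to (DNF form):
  d ∧ h ∧ w ∧ y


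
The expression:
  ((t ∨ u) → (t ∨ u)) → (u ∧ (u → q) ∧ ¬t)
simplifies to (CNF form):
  q ∧ u ∧ ¬t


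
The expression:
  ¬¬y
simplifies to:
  y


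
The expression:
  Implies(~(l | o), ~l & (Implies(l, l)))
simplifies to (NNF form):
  True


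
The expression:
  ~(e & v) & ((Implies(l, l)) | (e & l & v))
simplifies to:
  ~e | ~v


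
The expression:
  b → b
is always true.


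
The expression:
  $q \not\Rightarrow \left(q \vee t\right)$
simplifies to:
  $\text{False}$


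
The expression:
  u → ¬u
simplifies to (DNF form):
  ¬u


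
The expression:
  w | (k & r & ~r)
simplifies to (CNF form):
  w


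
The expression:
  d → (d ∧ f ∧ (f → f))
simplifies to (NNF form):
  f ∨ ¬d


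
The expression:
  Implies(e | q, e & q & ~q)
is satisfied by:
  {q: False, e: False}


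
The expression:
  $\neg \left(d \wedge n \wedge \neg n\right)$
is always true.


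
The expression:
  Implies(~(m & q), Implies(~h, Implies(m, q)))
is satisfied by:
  {h: True, q: True, m: False}
  {h: True, m: False, q: False}
  {q: True, m: False, h: False}
  {q: False, m: False, h: False}
  {h: True, q: True, m: True}
  {h: True, m: True, q: False}
  {q: True, m: True, h: False}


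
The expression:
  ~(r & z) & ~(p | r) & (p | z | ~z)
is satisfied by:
  {p: False, r: False}


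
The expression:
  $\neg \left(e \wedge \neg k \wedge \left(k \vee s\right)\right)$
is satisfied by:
  {k: True, s: False, e: False}
  {s: False, e: False, k: False}
  {k: True, e: True, s: False}
  {e: True, s: False, k: False}
  {k: True, s: True, e: False}
  {s: True, k: False, e: False}
  {k: True, e: True, s: True}


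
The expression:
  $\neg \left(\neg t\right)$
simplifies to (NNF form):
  $t$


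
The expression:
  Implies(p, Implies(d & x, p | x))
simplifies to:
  True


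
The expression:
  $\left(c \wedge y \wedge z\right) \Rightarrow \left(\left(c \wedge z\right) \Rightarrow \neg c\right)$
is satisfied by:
  {c: False, z: False, y: False}
  {y: True, c: False, z: False}
  {z: True, c: False, y: False}
  {y: True, z: True, c: False}
  {c: True, y: False, z: False}
  {y: True, c: True, z: False}
  {z: True, c: True, y: False}


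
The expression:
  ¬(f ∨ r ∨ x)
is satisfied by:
  {x: False, r: False, f: False}


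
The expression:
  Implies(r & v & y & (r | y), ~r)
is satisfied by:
  {v: False, y: False, r: False}
  {r: True, v: False, y: False}
  {y: True, v: False, r: False}
  {r: True, y: True, v: False}
  {v: True, r: False, y: False}
  {r: True, v: True, y: False}
  {y: True, v: True, r: False}


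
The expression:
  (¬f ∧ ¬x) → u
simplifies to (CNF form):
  f ∨ u ∨ x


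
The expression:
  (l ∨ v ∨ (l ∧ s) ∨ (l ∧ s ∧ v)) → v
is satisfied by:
  {v: True, l: False}
  {l: False, v: False}
  {l: True, v: True}


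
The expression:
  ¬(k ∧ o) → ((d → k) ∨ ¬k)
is always true.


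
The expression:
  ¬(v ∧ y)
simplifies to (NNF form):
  ¬v ∨ ¬y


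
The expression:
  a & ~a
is never true.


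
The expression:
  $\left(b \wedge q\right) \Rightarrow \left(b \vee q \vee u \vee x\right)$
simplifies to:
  $\text{True}$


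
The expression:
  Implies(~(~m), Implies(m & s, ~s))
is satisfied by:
  {s: False, m: False}
  {m: True, s: False}
  {s: True, m: False}


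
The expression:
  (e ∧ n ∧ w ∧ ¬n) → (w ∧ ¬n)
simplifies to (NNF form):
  True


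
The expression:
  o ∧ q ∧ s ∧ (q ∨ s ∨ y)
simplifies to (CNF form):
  o ∧ q ∧ s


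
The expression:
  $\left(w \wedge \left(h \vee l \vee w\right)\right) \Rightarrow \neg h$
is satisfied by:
  {w: False, h: False}
  {h: True, w: False}
  {w: True, h: False}


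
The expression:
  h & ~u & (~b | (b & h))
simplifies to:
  h & ~u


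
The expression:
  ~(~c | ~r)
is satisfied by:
  {r: True, c: True}


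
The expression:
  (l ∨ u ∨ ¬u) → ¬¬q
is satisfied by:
  {q: True}


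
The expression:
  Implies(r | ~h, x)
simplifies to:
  x | (h & ~r)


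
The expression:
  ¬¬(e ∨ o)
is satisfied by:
  {o: True, e: True}
  {o: True, e: False}
  {e: True, o: False}


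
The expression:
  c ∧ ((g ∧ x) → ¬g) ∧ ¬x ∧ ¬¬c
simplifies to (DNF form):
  c ∧ ¬x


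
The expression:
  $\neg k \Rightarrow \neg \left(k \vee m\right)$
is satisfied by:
  {k: True, m: False}
  {m: False, k: False}
  {m: True, k: True}


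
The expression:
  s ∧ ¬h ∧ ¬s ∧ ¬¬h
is never true.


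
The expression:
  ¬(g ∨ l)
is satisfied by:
  {g: False, l: False}


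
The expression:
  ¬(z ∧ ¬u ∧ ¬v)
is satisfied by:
  {v: True, u: True, z: False}
  {v: True, u: False, z: False}
  {u: True, v: False, z: False}
  {v: False, u: False, z: False}
  {z: True, v: True, u: True}
  {z: True, v: True, u: False}
  {z: True, u: True, v: False}


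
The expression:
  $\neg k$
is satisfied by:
  {k: False}


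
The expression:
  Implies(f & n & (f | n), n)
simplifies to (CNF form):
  True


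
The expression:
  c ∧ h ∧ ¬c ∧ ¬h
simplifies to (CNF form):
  False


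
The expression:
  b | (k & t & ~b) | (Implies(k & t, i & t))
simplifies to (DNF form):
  True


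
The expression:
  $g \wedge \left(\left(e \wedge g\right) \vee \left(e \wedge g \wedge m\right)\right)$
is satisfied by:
  {e: True, g: True}


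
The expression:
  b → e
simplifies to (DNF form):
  e ∨ ¬b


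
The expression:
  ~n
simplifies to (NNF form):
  ~n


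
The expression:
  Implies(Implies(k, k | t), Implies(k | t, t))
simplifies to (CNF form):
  t | ~k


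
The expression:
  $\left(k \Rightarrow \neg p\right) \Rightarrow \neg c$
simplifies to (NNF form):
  $\left(k \wedge p\right) \vee \neg c$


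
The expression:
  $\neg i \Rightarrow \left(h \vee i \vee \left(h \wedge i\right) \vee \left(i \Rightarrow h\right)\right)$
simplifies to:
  $\text{True}$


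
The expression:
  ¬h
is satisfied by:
  {h: False}


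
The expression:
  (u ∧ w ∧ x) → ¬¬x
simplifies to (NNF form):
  True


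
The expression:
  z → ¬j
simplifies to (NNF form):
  ¬j ∨ ¬z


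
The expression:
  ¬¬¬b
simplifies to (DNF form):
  ¬b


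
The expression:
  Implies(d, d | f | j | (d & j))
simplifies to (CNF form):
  True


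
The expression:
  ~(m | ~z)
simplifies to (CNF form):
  z & ~m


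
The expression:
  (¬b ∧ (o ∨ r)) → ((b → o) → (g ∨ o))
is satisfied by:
  {b: True, o: True, g: True, r: False}
  {b: True, o: True, g: False, r: False}
  {b: True, g: True, o: False, r: False}
  {b: True, g: False, o: False, r: False}
  {o: True, g: True, b: False, r: False}
  {o: True, g: False, b: False, r: False}
  {g: True, b: False, o: False, r: False}
  {g: False, b: False, o: False, r: False}
  {r: True, b: True, o: True, g: True}
  {r: True, b: True, o: True, g: False}
  {r: True, b: True, g: True, o: False}
  {r: True, b: True, g: False, o: False}
  {r: True, o: True, g: True, b: False}
  {r: True, o: True, g: False, b: False}
  {r: True, g: True, o: False, b: False}


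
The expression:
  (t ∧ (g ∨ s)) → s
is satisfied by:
  {s: True, g: False, t: False}
  {g: False, t: False, s: False}
  {t: True, s: True, g: False}
  {t: True, g: False, s: False}
  {s: True, g: True, t: False}
  {g: True, s: False, t: False}
  {t: True, g: True, s: True}


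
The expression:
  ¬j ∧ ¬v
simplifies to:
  ¬j ∧ ¬v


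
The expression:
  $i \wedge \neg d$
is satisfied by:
  {i: True, d: False}


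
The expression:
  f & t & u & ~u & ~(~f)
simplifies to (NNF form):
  False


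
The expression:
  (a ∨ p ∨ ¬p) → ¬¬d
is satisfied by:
  {d: True}


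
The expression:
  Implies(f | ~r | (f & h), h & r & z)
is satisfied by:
  {r: True, h: True, z: True, f: False}
  {r: True, h: True, z: False, f: False}
  {r: True, z: True, h: False, f: False}
  {r: True, z: False, h: False, f: False}
  {r: True, f: True, h: True, z: True}


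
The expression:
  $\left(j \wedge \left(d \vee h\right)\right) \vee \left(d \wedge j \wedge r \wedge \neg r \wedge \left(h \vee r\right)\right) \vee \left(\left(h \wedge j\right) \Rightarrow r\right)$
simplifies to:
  $\text{True}$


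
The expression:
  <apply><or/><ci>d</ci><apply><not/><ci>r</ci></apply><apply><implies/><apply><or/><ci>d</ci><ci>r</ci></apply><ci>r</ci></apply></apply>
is always true.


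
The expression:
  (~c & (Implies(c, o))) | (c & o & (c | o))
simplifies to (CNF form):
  o | ~c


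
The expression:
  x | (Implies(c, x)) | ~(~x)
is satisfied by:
  {x: True, c: False}
  {c: False, x: False}
  {c: True, x: True}
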